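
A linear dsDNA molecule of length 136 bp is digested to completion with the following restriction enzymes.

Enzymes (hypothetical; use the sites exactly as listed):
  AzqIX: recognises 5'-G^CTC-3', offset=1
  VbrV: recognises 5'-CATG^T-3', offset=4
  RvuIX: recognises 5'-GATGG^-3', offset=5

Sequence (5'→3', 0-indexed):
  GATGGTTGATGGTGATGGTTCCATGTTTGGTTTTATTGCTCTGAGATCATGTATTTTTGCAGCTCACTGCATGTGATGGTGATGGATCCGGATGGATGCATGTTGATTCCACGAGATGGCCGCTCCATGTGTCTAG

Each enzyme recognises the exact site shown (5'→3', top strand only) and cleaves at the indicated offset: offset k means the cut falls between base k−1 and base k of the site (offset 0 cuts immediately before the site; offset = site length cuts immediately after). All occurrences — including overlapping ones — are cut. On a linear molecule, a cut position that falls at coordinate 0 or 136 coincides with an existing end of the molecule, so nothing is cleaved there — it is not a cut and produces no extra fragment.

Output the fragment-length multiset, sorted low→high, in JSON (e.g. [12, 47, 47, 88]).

Per-enzyme occurrences:
  AzqIX (GCTC, off=1): starts [37, 61, 121] → cuts [38, 62, 122]
  VbrV (CATGT, off=4): starts [21, 47, 69, 98, 125] → cuts [25, 51, 73, 102, 129]
  RvuIX (GATGG, off=5): starts [0, 7, 13, 74, 80, 90, 114] → cuts [5, 12, 18, 79, 85, 95, 119]

All cut coordinates (distinct, sorted): [5, 12, 18, 25, 38, 51, 62, 73, 79, 85, 95, 102, 119, 122, 129]

Fragment lengths:
  [0,5): 5 bp
  [5,12): 7 bp
  [12,18): 6 bp
  [18,25): 7 bp
  [25,38): 13 bp
  [38,51): 13 bp
  [51,62): 11 bp
  [62,73): 11 bp
  [73,79): 6 bp
  [79,85): 6 bp
  [85,95): 10 bp
  [95,102): 7 bp
  [102,119): 17 bp
  [119,122): 3 bp
  [122,129): 7 bp
  [129,136): 7 bp

[3,5,6,6,6,7,7,7,7,7,10,11,11,13,13,17]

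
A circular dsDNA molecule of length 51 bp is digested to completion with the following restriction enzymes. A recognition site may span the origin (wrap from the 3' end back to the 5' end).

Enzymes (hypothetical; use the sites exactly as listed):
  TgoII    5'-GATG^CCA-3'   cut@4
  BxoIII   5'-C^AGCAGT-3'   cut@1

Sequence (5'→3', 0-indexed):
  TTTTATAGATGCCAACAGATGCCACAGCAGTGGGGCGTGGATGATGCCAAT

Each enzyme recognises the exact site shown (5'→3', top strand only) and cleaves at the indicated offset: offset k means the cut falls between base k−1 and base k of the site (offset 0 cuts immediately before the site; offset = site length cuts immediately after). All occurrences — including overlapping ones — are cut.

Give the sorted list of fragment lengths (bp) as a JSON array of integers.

Scan for sites:
  TgoII (GATGCCA, off=4): starts [7, 17, 42] → cuts [11, 21, 46]
  BxoIII (CAGCAGT, off=1): starts [24] → cuts [25]

All cut coordinates (distinct, sorted): [11, 21, 25, 46]

Fragments:
  11→21: 10 bp
  21→25: 4 bp
  25→46: 21 bp
  46→11 (wrap): 51-46+11 = 16 bp

[4,10,16,21]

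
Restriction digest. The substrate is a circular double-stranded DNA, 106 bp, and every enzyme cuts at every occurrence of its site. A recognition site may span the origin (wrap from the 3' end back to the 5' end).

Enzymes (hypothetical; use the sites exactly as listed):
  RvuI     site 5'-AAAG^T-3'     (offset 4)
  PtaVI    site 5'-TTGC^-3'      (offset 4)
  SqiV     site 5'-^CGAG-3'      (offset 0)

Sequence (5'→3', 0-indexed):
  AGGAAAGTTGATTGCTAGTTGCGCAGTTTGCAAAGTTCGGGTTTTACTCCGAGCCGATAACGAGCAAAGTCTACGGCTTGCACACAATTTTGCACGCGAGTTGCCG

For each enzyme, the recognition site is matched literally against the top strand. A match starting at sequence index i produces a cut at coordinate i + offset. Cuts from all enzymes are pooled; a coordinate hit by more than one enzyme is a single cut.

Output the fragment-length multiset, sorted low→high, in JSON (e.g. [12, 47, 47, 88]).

Scan for sites:
  RvuI (AAAGT, off=4): starts [3, 31, 65] → cuts [7, 35, 69]
  PtaVI (TTGC, off=4): starts [11, 18, 27, 77, 89, 100] → cuts [15, 22, 31, 81, 93, 104]
  SqiV (CGAG, off=0): starts [49, 60, 96, 104] → cuts [49, 60, 96, 104]

Pooled cuts: [7, 15, 22, 31, 35, 49, 60, 69, 81, 93, 96, 104]

Fragment lengths:
  7→15: 8 bp
  15→22: 7 bp
  22→31: 9 bp
  31→35: 4 bp
  35→49: 14 bp
  49→60: 11 bp
  60→69: 9 bp
  69→81: 12 bp
  81→93: 12 bp
  93→96: 3 bp
  96→104: 8 bp
  104→7 (wrap): 106-104+7 = 9 bp

[3,4,7,8,8,9,9,9,11,12,12,14]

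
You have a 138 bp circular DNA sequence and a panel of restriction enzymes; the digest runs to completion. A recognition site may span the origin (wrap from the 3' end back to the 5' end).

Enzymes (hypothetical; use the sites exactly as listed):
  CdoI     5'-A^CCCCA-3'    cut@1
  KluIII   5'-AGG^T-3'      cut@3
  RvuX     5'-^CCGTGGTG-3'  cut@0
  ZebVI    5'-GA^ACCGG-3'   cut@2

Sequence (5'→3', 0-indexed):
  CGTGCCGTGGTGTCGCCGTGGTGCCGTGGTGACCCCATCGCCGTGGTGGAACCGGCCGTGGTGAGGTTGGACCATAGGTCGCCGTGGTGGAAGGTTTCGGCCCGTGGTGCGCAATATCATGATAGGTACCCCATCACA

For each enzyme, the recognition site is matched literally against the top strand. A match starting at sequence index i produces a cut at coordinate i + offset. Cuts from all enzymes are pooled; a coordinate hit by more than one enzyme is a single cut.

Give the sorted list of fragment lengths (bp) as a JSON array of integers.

[2,3,5,7,8,8,9,10,11,11,12,13,14,25]

Per-enzyme occurrences:
  CdoI (ACCCCA, off=1): starts [31, 127] → cuts [32, 128]
  KluIII (AGGT, off=3): starts [63, 75, 91, 123] → cuts [66, 78, 94, 126]
  RvuX (CCGTGGTG, off=0): starts [4, 15, 23, 40, 55, 81, 101] → cuts [4, 15, 23, 40, 55, 81, 101]
  ZebVI (GAACCGG, off=2): starts [48] → cuts [50]

All cut coordinates (distinct, sorted): [4, 15, 23, 32, 40, 50, 55, 66, 78, 81, 94, 101, 126, 128]

Fragment lengths:
  4→15: 11 bp
  15→23: 8 bp
  23→32: 9 bp
  32→40: 8 bp
  40→50: 10 bp
  50→55: 5 bp
  55→66: 11 bp
  66→78: 12 bp
  78→81: 3 bp
  81→94: 13 bp
  94→101: 7 bp
  101→126: 25 bp
  126→128: 2 bp
  128→4 (wrap): 138-128+4 = 14 bp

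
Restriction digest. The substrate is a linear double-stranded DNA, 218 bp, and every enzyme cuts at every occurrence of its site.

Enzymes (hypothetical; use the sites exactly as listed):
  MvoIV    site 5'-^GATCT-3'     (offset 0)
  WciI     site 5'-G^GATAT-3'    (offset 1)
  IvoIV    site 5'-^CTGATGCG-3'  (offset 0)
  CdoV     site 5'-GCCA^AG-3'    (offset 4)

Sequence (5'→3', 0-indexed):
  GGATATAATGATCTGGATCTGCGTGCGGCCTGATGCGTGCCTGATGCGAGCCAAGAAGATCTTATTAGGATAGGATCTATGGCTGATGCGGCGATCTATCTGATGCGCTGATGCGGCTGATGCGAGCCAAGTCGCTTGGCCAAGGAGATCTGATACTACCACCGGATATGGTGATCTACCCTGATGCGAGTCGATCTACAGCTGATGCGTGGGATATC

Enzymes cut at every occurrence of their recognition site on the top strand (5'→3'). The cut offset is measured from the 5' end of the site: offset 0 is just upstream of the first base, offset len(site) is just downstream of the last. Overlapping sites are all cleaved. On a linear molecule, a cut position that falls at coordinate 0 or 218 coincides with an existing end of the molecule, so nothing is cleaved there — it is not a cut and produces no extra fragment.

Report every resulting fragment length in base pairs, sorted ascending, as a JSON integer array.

[1,4,4,6,6,7,8,8,8,8,9,9,9,10,11,11,12,13,13,13,14,16,18]

Scan for sites:
  MvoIV GATCT/0: at [9, 15, 57, 73, 92, 146, 172, 192] ⇒ [9, 15, 57, 73, 92, 146, 172, 192]
  WciI GGATAT/1: at [0, 163, 211] ⇒ [1, 164, 212]
  IvoIV CTGATGCG/0: at [29, 40, 82, 99, 107, 116, 180, 201] ⇒ [29, 40, 82, 99, 107, 116, 180, 201]
  CdoV GCCAAG/4: at [49, 125, 138] ⇒ [53, 129, 142]

All cut coordinates (distinct, sorted): [1, 9, 15, 29, 40, 53, 57, 73, 82, 92, 99, 107, 116, 129, 142, 146, 164, 172, 180, 192, 201, 212]

Fragments:
  [0,1): 1 bp
  [1,9): 8 bp
  [9,15): 6 bp
  [15,29): 14 bp
  [29,40): 11 bp
  [40,53): 13 bp
  [53,57): 4 bp
  [57,73): 16 bp
  [73,82): 9 bp
  [82,92): 10 bp
  [92,99): 7 bp
  [99,107): 8 bp
  [107,116): 9 bp
  [116,129): 13 bp
  [129,142): 13 bp
  [142,146): 4 bp
  [146,164): 18 bp
  [164,172): 8 bp
  [172,180): 8 bp
  [180,192): 12 bp
  [192,201): 9 bp
  [201,212): 11 bp
  [212,218): 6 bp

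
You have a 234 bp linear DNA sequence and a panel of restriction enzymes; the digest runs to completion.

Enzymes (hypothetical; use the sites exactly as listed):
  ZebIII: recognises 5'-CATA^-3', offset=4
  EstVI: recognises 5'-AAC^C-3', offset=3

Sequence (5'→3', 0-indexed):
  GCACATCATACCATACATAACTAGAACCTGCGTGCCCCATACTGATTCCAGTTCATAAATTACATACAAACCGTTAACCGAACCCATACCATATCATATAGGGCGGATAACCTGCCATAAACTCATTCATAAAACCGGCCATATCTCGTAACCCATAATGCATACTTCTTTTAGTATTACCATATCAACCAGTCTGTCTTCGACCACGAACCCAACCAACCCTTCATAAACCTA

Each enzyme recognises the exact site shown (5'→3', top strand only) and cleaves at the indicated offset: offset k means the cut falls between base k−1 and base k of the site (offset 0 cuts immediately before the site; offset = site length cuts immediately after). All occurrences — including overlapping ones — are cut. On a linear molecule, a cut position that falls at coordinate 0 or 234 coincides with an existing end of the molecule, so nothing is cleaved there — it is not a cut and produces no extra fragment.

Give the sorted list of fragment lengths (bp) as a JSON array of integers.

[3,3,4,4,4,5,5,5,5,5,5,5,5,5,7,7,8,8,8,8,9,9,10,12,13,14,16,20,22]

Per-enzyme occurrences:
  ZebIII (CATA, off=4): starts [6, 11, 15, 37, 53, 62, 84, 89, 94, 115, 127, 139, 153, 160, 180, 224] → cuts [10, 15, 19, 41, 57, 66, 88, 93, 98, 119, 131, 143, 157, 164, 184, 228]
  EstVI (AACC, off=3): starts [24, 68, 75, 80, 108, 132, 149, 186, 208, 213, 217, 228] → cuts [27, 71, 78, 83, 111, 135, 152, 189, 211, 216, 220, 231]

Pooled cuts: [10, 15, 19, 27, 41, 57, 66, 71, 78, 83, 88, 93, 98, 111, 119, 131, 135, 143, 152, 157, 164, 184, 189, 211, 216, 220, 228, 231]

Fragment lengths:
  [0,10): 10 bp
  [10,15): 5 bp
  [15,19): 4 bp
  [19,27): 8 bp
  [27,41): 14 bp
  [41,57): 16 bp
  [57,66): 9 bp
  [66,71): 5 bp
  [71,78): 7 bp
  [78,83): 5 bp
  [83,88): 5 bp
  [88,93): 5 bp
  [93,98): 5 bp
  [98,111): 13 bp
  [111,119): 8 bp
  [119,131): 12 bp
  [131,135): 4 bp
  [135,143): 8 bp
  [143,152): 9 bp
  [152,157): 5 bp
  [157,164): 7 bp
  [164,184): 20 bp
  [184,189): 5 bp
  [189,211): 22 bp
  [211,216): 5 bp
  [216,220): 4 bp
  [220,228): 8 bp
  [228,231): 3 bp
  [231,234): 3 bp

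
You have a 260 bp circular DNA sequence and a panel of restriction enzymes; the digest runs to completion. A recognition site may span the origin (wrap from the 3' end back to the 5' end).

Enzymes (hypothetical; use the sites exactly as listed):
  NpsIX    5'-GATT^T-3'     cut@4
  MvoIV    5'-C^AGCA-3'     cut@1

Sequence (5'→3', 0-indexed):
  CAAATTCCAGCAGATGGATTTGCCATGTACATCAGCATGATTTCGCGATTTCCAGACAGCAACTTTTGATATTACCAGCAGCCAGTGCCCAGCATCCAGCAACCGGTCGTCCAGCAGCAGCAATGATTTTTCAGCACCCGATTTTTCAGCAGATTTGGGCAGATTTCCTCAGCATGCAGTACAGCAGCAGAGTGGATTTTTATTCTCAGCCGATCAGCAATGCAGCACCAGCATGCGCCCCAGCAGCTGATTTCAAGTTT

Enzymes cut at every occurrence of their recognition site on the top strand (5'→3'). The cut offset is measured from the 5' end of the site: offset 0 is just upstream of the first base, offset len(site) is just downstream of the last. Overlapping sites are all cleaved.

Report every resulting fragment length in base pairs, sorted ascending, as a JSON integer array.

[3,3,3,4,4,5,6,7,7,8,8,8,9,10,10,11,11,12,12,12,13,13,14,15,16,17,19]

Per-enzyme occurrences:
  NpsIX (GATTT, off=4): starts [16, 38, 46, 124, 139, 151, 161, 194, 248] → cuts [20, 42, 50, 128, 143, 155, 165, 198, 252]
  MvoIV (CAGCA, off=1): starts [7, 32, 56, 75, 89, 96, 111, 114, 117, 131, 146, 169, 181, 184, 214, 222, 228, 240] → cuts [8, 33, 57, 76, 90, 97, 112, 115, 118, 132, 147, 170, 182, 185, 215, 223, 229, 241]

All cut coordinates (distinct, sorted): [8, 20, 33, 42, 50, 57, 76, 90, 97, 112, 115, 118, 128, 132, 143, 147, 155, 165, 170, 182, 185, 198, 215, 223, 229, 241, 252]

Fragments:
  8→20: 12 bp
  20→33: 13 bp
  33→42: 9 bp
  42→50: 8 bp
  50→57: 7 bp
  57→76: 19 bp
  76→90: 14 bp
  90→97: 7 bp
  97→112: 15 bp
  112→115: 3 bp
  115→118: 3 bp
  118→128: 10 bp
  128→132: 4 bp
  132→143: 11 bp
  143→147: 4 bp
  147→155: 8 bp
  155→165: 10 bp
  165→170: 5 bp
  170→182: 12 bp
  182→185: 3 bp
  185→198: 13 bp
  198→215: 17 bp
  215→223: 8 bp
  223→229: 6 bp
  229→241: 12 bp
  241→252: 11 bp
  252→8 (wrap): 260-252+8 = 16 bp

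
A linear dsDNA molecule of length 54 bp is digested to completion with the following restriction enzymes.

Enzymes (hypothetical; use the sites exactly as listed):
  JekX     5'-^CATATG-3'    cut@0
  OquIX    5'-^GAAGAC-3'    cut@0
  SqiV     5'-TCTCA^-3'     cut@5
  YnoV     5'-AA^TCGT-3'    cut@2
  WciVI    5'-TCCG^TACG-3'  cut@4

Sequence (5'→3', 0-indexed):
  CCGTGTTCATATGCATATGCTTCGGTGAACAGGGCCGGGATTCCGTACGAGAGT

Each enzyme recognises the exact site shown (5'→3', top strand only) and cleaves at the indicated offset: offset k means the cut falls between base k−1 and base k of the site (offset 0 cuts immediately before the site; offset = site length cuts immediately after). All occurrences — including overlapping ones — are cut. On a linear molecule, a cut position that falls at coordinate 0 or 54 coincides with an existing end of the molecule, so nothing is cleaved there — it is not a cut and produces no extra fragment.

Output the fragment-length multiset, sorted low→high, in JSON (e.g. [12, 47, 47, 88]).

[6,7,9,32]

Per-enzyme occurrences:
  JekX (CATATG, off=0): starts [7, 13] → cuts [7, 13]
  OquIX (GAAGAC, off=0): no sites
  SqiV (TCTCA, off=5): no sites
  YnoV (AATCGT, off=2): no sites
  WciVI (TCCGTACG, off=4): starts [41] → cuts [45]

All cut coordinates (distinct, sorted): [7, 13, 45]

Fragments:
  [0,7): 7 bp
  [7,13): 6 bp
  [13,45): 32 bp
  [45,54): 9 bp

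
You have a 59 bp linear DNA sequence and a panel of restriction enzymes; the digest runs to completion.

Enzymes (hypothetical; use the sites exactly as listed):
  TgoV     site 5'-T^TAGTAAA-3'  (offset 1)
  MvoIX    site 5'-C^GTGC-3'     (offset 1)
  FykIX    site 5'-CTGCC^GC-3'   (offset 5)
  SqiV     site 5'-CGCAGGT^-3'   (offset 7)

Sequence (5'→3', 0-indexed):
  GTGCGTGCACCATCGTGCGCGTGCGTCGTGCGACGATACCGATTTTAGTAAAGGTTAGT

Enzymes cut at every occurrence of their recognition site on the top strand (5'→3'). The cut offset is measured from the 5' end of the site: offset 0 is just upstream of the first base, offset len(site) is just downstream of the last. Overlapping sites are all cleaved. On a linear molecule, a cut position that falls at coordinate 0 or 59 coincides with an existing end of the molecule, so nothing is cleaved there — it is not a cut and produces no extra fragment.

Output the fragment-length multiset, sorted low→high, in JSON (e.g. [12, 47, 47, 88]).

[4,6,7,10,14,18]

Scan for sites:
  TgoV TTAGTAAA/1: at [44] ⇒ [45]
  MvoIX CGTGC/1: at [3, 13, 19, 26] ⇒ [4, 14, 20, 27]
  FykIX (CTGCCGC, off=5): no sites
  SqiV (CGCAGGT, off=7): no sites

All cut coordinates (distinct, sorted): [4, 14, 20, 27, 45]

Fragments:
  [0,4): 4 bp
  [4,14): 10 bp
  [14,20): 6 bp
  [20,27): 7 bp
  [27,45): 18 bp
  [45,59): 14 bp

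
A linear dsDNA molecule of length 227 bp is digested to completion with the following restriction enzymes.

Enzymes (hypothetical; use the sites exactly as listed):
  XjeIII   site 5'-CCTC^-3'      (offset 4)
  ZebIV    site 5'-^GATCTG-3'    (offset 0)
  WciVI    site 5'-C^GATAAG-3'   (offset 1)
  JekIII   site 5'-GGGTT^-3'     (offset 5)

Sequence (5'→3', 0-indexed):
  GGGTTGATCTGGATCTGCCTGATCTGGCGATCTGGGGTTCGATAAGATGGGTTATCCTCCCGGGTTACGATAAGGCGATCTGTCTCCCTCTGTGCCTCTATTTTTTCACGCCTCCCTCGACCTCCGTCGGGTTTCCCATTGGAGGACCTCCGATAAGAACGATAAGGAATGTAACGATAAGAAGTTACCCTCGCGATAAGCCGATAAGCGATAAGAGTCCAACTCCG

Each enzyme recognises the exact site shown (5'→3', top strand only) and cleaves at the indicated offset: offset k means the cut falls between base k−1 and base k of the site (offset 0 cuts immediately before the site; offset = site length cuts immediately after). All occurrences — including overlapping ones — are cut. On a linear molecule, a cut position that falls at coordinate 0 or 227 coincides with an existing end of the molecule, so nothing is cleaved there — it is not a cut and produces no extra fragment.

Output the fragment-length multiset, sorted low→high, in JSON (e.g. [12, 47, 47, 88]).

Scan for sites:
  XjeIII (CCTC, off=4): starts [55, 86, 94, 110, 114, 120, 146, 188] → cuts [59, 90, 98, 114, 118, 124, 150, 192]
  ZebIV (GATCTG, off=0): starts [5, 11, 20, 28, 76] → cuts [5, 11, 20, 28, 76]
  WciVI (CGATAAG, off=1): starts [39, 67, 150, 159, 174, 193, 201, 208] → cuts [40, 68, 151, 160, 175, 194, 202, 209]
  JekIII (GGGTT, off=5): starts [0, 34, 48, 61, 128] → cuts [5, 39, 53, 66, 133]

All cut coordinates (distinct, sorted): [5, 11, 20, 28, 39, 40, 53, 59, 66, 68, 76, 90, 98, 114, 118, 124, 133, 150, 151, 160, 175, 192, 194, 202, 209]

Fragment lengths:
  [0,5): 5 bp
  [5,11): 6 bp
  [11,20): 9 bp
  [20,28): 8 bp
  [28,39): 11 bp
  [39,40): 1 bp
  [40,53): 13 bp
  [53,59): 6 bp
  [59,66): 7 bp
  [66,68): 2 bp
  [68,76): 8 bp
  [76,90): 14 bp
  [90,98): 8 bp
  [98,114): 16 bp
  [114,118): 4 bp
  [118,124): 6 bp
  [124,133): 9 bp
  [133,150): 17 bp
  [150,151): 1 bp
  [151,160): 9 bp
  [160,175): 15 bp
  [175,192): 17 bp
  [192,194): 2 bp
  [194,202): 8 bp
  [202,209): 7 bp
  [209,227): 18 bp

[1,1,2,2,4,5,6,6,6,7,7,8,8,8,8,9,9,9,11,13,14,15,16,17,17,18]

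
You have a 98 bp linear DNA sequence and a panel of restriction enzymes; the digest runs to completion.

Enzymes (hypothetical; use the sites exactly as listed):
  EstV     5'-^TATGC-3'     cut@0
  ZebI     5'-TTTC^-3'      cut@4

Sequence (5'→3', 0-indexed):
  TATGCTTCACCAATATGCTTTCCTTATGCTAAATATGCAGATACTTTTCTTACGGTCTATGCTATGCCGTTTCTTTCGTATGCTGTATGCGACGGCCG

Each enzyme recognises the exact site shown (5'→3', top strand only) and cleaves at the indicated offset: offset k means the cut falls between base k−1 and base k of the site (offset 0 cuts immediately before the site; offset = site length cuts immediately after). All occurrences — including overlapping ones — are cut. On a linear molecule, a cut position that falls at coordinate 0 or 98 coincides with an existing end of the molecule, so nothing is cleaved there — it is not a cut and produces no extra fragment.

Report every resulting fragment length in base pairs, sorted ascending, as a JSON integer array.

[1,2,4,5,7,8,9,9,11,13,13,16]

Per-enzyme occurrences:
  EstV TATGC/0: at [0, 13, 24, 33, 57, 62, 78, 85] ⇒ [13, 24, 33, 57, 62, 78, 85] (position 0 is a terminus of the linear molecule — no cut)
  ZebI TTTC/4: at [18, 45, 69, 73] ⇒ [22, 49, 73, 77]

All cut coordinates (distinct, sorted): [13, 22, 24, 33, 49, 57, 62, 73, 77, 78, 85]

Fragment lengths:
  [0,13): 13 bp
  [13,22): 9 bp
  [22,24): 2 bp
  [24,33): 9 bp
  [33,49): 16 bp
  [49,57): 8 bp
  [57,62): 5 bp
  [62,73): 11 bp
  [73,77): 4 bp
  [77,78): 1 bp
  [78,85): 7 bp
  [85,98): 13 bp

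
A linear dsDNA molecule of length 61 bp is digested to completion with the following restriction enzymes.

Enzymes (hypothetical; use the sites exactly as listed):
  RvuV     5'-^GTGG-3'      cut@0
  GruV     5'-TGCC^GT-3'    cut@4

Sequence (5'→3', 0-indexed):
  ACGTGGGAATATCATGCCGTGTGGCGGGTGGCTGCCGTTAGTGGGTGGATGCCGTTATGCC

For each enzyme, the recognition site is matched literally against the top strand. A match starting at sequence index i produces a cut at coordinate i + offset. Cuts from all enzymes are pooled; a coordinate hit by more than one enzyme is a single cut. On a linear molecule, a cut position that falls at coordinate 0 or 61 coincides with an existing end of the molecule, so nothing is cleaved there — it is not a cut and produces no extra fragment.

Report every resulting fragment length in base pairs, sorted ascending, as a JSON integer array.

Per-enzyme occurrences:
  RvuV GTGG/0: at [2, 20, 27, 40, 44] ⇒ [2, 20, 27, 40, 44]
  GruV TGCCGT/4: at [14, 32, 49] ⇒ [18, 36, 53]

All cut coordinates (distinct, sorted): [2, 18, 20, 27, 36, 40, 44, 53]

Fragments:
  [0,2): 2 bp
  [2,18): 16 bp
  [18,20): 2 bp
  [20,27): 7 bp
  [27,36): 9 bp
  [36,40): 4 bp
  [40,44): 4 bp
  [44,53): 9 bp
  [53,61): 8 bp

[2,2,4,4,7,8,9,9,16]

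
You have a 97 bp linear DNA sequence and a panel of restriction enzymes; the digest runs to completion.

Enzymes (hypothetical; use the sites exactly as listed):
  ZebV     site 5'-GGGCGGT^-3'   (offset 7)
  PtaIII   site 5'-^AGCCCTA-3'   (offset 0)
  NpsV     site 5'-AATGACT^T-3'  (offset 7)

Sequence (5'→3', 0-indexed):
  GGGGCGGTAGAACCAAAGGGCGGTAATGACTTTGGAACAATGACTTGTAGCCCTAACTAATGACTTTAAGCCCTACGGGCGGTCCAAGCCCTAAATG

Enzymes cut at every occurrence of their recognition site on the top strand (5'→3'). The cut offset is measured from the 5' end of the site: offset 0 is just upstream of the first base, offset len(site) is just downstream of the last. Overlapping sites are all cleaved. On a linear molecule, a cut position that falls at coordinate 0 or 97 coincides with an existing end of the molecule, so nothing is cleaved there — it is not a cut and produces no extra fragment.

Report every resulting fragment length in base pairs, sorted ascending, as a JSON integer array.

Scan for sites:
  ZebV (GGGCGGT, off=7): starts [1, 17, 76] → cuts [8, 24, 83]
  PtaIII (AGCCCTA, off=0): starts [48, 68, 86] → cuts [48, 68, 86]
  NpsV (AATGACTT, off=7): starts [24, 38, 58] → cuts [31, 45, 65]

Pooled cuts: [8, 24, 31, 45, 48, 65, 68, 83, 86]

Fragment lengths:
  [0,8): 8 bp
  [8,24): 16 bp
  [24,31): 7 bp
  [31,45): 14 bp
  [45,48): 3 bp
  [48,65): 17 bp
  [65,68): 3 bp
  [68,83): 15 bp
  [83,86): 3 bp
  [86,97): 11 bp

[3,3,3,7,8,11,14,15,16,17]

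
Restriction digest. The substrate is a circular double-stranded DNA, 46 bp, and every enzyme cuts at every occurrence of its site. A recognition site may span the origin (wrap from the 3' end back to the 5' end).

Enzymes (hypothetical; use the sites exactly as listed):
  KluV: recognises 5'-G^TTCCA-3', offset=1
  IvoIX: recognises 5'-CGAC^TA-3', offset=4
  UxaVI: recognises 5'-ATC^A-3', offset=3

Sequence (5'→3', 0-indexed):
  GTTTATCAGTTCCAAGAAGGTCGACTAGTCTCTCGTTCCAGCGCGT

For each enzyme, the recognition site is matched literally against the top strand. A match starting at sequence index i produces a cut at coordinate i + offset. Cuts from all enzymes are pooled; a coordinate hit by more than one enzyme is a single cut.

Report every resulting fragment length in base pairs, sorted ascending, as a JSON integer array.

[2,10,16,18]

Site scan:
  KluV GTTCCA/1: at [8, 34] ⇒ [9, 35]
  IvoIX CGACTA/4: at [21] ⇒ [25]
  UxaVI ATCA/3: at [4] ⇒ [7]

Pooled cuts: [7, 9, 25, 35]

Fragments:
  7→9: 2 bp
  9→25: 16 bp
  25→35: 10 bp
  35→7 (wrap): 46-35+7 = 18 bp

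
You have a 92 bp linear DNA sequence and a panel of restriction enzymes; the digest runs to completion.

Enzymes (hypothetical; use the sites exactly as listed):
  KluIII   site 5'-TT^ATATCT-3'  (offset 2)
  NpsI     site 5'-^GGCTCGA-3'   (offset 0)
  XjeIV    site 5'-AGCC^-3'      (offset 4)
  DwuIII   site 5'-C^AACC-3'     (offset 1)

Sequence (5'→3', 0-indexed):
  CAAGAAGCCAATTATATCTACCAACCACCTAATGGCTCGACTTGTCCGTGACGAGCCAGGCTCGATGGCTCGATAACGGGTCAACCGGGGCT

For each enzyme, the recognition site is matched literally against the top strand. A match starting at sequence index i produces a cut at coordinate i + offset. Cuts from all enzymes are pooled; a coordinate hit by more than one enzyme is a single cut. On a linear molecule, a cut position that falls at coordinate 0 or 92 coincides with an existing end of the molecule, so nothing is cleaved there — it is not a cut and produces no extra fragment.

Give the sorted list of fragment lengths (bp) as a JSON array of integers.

[1,4,8,9,9,10,11,16,24]

Scan for sites:
  KluIII (TTATATCT, off=2): starts [11] → cuts [13]
  NpsI (GGCTCGA, off=0): starts [33, 58, 66] → cuts [33, 58, 66]
  XjeIV (AGCC, off=4): starts [5, 53] → cuts [9, 57]
  DwuIII (CAACC, off=1): starts [21, 81] → cuts [22, 82]

Pooled cuts: [9, 13, 22, 33, 57, 58, 66, 82]

Fragment lengths:
  [0,9): 9 bp
  [9,13): 4 bp
  [13,22): 9 bp
  [22,33): 11 bp
  [33,57): 24 bp
  [57,58): 1 bp
  [58,66): 8 bp
  [66,82): 16 bp
  [82,92): 10 bp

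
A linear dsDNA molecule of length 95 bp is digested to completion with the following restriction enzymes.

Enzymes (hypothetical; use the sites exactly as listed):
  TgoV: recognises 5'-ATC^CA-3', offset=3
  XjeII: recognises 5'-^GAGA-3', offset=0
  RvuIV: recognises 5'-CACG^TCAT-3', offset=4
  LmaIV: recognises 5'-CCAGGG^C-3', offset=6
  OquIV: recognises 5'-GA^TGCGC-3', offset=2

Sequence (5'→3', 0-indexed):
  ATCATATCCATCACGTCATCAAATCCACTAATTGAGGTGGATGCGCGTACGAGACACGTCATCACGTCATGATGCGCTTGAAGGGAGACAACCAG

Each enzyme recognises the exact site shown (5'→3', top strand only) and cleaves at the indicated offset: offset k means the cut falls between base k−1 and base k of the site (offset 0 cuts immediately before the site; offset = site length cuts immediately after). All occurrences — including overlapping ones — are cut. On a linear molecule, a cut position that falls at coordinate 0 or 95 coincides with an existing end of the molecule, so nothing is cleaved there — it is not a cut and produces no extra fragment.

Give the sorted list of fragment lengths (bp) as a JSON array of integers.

Scan for sites:
  TgoV (ATCCA, off=3): starts [5, 22] → cuts [8, 25]
  XjeII (GAGA, off=0): starts [50, 84] → cuts [50, 84]
  RvuIV (CACGTCAT, off=4): starts [11, 54, 62] → cuts [15, 58, 66]
  LmaIV (CCAGGGC, off=6): no sites
  OquIV (GATGCGC, off=2): starts [39, 70] → cuts [41, 72]

Pooled cuts: [8, 15, 25, 41, 50, 58, 66, 72, 84]

Fragments:
  [0,8): 8 bp
  [8,15): 7 bp
  [15,25): 10 bp
  [25,41): 16 bp
  [41,50): 9 bp
  [50,58): 8 bp
  [58,66): 8 bp
  [66,72): 6 bp
  [72,84): 12 bp
  [84,95): 11 bp

[6,7,8,8,8,9,10,11,12,16]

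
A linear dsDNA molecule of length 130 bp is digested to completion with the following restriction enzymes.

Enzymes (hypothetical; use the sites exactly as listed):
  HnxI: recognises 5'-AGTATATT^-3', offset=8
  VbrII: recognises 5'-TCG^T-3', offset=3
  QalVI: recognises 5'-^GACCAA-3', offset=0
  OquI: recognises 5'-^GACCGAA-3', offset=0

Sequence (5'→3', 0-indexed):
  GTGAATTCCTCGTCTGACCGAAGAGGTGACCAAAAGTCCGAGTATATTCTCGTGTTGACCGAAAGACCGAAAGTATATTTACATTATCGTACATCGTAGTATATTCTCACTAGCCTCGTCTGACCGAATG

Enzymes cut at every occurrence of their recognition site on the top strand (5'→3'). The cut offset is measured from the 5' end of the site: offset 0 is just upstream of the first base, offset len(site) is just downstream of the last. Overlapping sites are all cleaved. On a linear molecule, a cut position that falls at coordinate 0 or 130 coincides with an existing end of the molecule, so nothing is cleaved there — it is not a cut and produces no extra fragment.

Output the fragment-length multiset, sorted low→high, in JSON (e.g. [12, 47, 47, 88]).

[3,3,4,4,7,8,9,9,10,12,12,13,15,21]

Per-enzyme occurrences:
  HnxI AGTATATT/8: at [40, 71, 97] ⇒ [48, 79, 105]
  VbrII TCGT/3: at [9, 49, 86, 93, 115] ⇒ [12, 52, 89, 96, 118]
  QalVI GACCAA/0: at [27] ⇒ [27]
  OquI GACCGAA/0: at [15, 56, 64, 121] ⇒ [15, 56, 64, 121]

All cut coordinates (distinct, sorted): [12, 15, 27, 48, 52, 56, 64, 79, 89, 96, 105, 118, 121]

Fragments:
  [0,12): 12 bp
  [12,15): 3 bp
  [15,27): 12 bp
  [27,48): 21 bp
  [48,52): 4 bp
  [52,56): 4 bp
  [56,64): 8 bp
  [64,79): 15 bp
  [79,89): 10 bp
  [89,96): 7 bp
  [96,105): 9 bp
  [105,118): 13 bp
  [118,121): 3 bp
  [121,130): 9 bp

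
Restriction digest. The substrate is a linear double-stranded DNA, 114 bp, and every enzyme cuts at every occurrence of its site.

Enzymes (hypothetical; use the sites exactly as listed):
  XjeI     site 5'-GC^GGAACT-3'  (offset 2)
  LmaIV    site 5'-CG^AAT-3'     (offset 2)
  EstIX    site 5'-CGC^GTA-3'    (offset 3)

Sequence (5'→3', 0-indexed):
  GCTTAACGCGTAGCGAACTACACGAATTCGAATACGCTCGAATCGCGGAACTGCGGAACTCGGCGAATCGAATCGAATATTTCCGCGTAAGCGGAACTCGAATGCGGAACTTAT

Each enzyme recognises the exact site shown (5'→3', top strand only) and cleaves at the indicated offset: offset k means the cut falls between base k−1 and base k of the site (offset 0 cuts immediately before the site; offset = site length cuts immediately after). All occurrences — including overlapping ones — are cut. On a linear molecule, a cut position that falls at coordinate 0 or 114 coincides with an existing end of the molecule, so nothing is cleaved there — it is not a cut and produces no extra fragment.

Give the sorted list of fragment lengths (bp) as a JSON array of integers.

[5,5,5,6,6,6,8,8,9,9,10,11,11,15]

Per-enzyme occurrences:
  XjeI (GCGGAACT, off=2): starts [44, 52, 90, 103] → cuts [46, 54, 92, 105]
  LmaIV (CGAAT, off=2): starts [22, 28, 38, 63, 68, 73, 98] → cuts [24, 30, 40, 65, 70, 75, 100]
  EstIX (CGCGTA, off=3): starts [6, 83] → cuts [9, 86]

Pooled cuts: [9, 24, 30, 40, 46, 54, 65, 70, 75, 86, 92, 100, 105]

Fragment lengths:
  [0,9): 9 bp
  [9,24): 15 bp
  [24,30): 6 bp
  [30,40): 10 bp
  [40,46): 6 bp
  [46,54): 8 bp
  [54,65): 11 bp
  [65,70): 5 bp
  [70,75): 5 bp
  [75,86): 11 bp
  [86,92): 6 bp
  [92,100): 8 bp
  [100,105): 5 bp
  [105,114): 9 bp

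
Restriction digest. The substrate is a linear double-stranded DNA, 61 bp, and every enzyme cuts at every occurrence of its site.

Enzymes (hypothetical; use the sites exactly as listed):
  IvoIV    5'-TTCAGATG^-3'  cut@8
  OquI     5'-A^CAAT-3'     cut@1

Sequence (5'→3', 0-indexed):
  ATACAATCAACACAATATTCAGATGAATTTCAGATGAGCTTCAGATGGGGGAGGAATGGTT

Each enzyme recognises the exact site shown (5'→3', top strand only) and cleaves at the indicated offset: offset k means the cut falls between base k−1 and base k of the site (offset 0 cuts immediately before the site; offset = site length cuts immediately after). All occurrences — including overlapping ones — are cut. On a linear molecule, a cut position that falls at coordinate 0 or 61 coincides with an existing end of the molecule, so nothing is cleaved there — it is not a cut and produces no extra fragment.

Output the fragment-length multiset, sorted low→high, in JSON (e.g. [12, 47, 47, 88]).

[3,9,11,11,13,14]

Scan for sites:
  IvoIV (TTCAGATG, off=8): starts [17, 28, 39] → cuts [25, 36, 47]
  OquI (ACAAT, off=1): starts [2, 11] → cuts [3, 12]

Pooled cuts: [3, 12, 25, 36, 47]

Fragment lengths:
  [0,3): 3 bp
  [3,12): 9 bp
  [12,25): 13 bp
  [25,36): 11 bp
  [36,47): 11 bp
  [47,61): 14 bp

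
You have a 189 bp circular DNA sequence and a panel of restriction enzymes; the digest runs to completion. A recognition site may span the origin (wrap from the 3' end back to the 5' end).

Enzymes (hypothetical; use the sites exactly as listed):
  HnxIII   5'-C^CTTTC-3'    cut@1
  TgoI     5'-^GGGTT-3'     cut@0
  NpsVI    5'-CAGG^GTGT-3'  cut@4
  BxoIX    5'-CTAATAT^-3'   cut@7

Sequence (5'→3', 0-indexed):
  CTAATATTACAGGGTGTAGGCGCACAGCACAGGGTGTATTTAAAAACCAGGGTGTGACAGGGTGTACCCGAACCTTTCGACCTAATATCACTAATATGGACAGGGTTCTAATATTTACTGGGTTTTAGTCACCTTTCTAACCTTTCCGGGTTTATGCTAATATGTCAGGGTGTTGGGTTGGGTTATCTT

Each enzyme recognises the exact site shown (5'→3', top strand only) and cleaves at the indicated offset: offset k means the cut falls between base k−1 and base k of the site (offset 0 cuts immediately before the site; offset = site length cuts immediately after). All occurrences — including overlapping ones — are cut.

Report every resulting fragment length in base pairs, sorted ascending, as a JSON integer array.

Per-enzyme occurrences:
  HnxIII (CCTTTC, off=1): starts [72, 131, 140] → cuts [73, 132, 141]
  TgoI (GGGTT, off=0): starts [102, 119, 147, 174, 179] → cuts [102, 119, 147, 174, 179]
  NpsVI (CAGGGTGT, off=4): starts [9, 29, 47, 57, 165] → cuts [13, 33, 51, 61, 169]
  BxoIX (CTAATAT, off=7): starts [0, 81, 90, 107, 156] → cuts [7, 88, 97, 114, 163]

All cut coordinates (distinct, sorted): [7, 13, 33, 51, 61, 73, 88, 97, 102, 114, 119, 132, 141, 147, 163, 169, 174, 179]

Fragments:
  7→13: 6 bp
  13→33: 20 bp
  33→51: 18 bp
  51→61: 10 bp
  61→73: 12 bp
  73→88: 15 bp
  88→97: 9 bp
  97→102: 5 bp
  102→114: 12 bp
  114→119: 5 bp
  119→132: 13 bp
  132→141: 9 bp
  141→147: 6 bp
  147→163: 16 bp
  163→169: 6 bp
  169→174: 5 bp
  174→179: 5 bp
  179→7 (wrap): 189-179+7 = 17 bp

[5,5,5,5,6,6,6,9,9,10,12,12,13,15,16,17,18,20]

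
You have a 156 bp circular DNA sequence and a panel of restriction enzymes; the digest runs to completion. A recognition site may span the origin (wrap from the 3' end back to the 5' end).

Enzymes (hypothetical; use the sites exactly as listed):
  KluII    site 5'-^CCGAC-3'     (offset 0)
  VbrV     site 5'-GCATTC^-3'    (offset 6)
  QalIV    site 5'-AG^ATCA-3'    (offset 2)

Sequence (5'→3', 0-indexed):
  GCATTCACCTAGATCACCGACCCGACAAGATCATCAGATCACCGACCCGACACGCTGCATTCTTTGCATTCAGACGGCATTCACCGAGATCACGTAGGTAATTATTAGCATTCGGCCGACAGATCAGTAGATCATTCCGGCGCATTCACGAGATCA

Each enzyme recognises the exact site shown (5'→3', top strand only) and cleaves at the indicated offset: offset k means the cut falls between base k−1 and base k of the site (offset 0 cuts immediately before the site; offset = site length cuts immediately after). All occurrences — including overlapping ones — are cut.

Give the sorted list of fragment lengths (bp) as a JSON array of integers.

[2,4,4,5,5,5,6,6,7,8,8,8,9,10,11,16,17,25]

Scan for sites:
  KluII CCGAC/0: at [16, 21, 41, 46, 115] ⇒ [16, 21, 41, 46, 115]
  VbrV GCATTC/6: at [0, 56, 65, 76, 107, 141] ⇒ [6, 62, 71, 82, 113, 147]
  QalIV AGATCA/2: at [10, 27, 35, 86, 120, 128, 150] ⇒ [12, 29, 37, 88, 122, 130, 152]

Pooled cuts: [6, 12, 16, 21, 29, 37, 41, 46, 62, 71, 82, 88, 113, 115, 122, 130, 147, 152]

Fragments:
  6→12: 6 bp
  12→16: 4 bp
  16→21: 5 bp
  21→29: 8 bp
  29→37: 8 bp
  37→41: 4 bp
  41→46: 5 bp
  46→62: 16 bp
  62→71: 9 bp
  71→82: 11 bp
  82→88: 6 bp
  88→113: 25 bp
  113→115: 2 bp
  115→122: 7 bp
  122→130: 8 bp
  130→147: 17 bp
  147→152: 5 bp
  152→6 (wrap): 156-152+6 = 10 bp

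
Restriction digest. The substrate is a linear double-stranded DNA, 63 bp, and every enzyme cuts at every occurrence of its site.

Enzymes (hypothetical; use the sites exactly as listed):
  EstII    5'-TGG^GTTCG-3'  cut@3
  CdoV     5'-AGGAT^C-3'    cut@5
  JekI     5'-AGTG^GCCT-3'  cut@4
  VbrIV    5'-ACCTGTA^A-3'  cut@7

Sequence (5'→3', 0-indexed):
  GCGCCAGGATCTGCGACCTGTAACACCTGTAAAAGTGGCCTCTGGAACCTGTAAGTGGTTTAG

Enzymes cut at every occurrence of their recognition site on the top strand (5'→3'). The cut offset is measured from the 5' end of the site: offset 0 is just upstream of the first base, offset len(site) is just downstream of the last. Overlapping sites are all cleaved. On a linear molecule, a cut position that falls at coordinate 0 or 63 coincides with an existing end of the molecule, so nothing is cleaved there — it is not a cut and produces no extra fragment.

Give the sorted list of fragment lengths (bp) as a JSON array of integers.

Per-enzyme occurrences:
  EstII (TGGGTTCG, off=3): no sites
  CdoV (AGGATC, off=5): starts [5] → cuts [10]
  JekI (AGTGGCCT, off=4): starts [33] → cuts [37]
  VbrIV (ACCTGTAA, off=7): starts [15, 24, 46] → cuts [22, 31, 53]

All cut coordinates (distinct, sorted): [10, 22, 31, 37, 53]

Fragment lengths:
  [0,10): 10 bp
  [10,22): 12 bp
  [22,31): 9 bp
  [31,37): 6 bp
  [37,53): 16 bp
  [53,63): 10 bp

[6,9,10,10,12,16]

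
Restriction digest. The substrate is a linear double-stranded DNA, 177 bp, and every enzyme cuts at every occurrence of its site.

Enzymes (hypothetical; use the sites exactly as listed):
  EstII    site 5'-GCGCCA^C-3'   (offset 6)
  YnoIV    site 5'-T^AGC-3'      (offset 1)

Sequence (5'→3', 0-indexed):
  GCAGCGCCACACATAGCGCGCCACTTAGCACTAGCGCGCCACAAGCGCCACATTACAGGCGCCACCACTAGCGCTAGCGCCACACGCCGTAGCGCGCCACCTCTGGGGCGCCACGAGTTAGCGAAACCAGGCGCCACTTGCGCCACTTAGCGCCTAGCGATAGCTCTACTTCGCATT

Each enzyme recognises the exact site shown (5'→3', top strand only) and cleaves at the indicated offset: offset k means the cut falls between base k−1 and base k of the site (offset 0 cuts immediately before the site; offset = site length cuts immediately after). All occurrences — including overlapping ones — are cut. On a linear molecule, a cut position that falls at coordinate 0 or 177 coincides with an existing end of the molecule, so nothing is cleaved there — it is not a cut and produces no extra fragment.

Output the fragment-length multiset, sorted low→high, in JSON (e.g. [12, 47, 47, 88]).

[3,3,5,5,6,6,6,6,7,7,8,9,9,9,9,9,9,14,14,16,17]

Per-enzyme occurrences:
  EstII (GCGCCAC, off=6): starts [3, 17, 35, 44, 58, 76, 93, 107, 130, 139] → cuts [9, 23, 41, 50, 64, 82, 99, 113, 136, 145]
  YnoIV (TAGC, off=1): starts [13, 25, 31, 68, 74, 89, 118, 147, 154, 160] → cuts [14, 26, 32, 69, 75, 90, 119, 148, 155, 161]

All cut coordinates (distinct, sorted): [9, 14, 23, 26, 32, 41, 50, 64, 69, 75, 82, 90, 99, 113, 119, 136, 145, 148, 155, 161]

Fragment lengths:
  [0,9): 9 bp
  [9,14): 5 bp
  [14,23): 9 bp
  [23,26): 3 bp
  [26,32): 6 bp
  [32,41): 9 bp
  [41,50): 9 bp
  [50,64): 14 bp
  [64,69): 5 bp
  [69,75): 6 bp
  [75,82): 7 bp
  [82,90): 8 bp
  [90,99): 9 bp
  [99,113): 14 bp
  [113,119): 6 bp
  [119,136): 17 bp
  [136,145): 9 bp
  [145,148): 3 bp
  [148,155): 7 bp
  [155,161): 6 bp
  [161,177): 16 bp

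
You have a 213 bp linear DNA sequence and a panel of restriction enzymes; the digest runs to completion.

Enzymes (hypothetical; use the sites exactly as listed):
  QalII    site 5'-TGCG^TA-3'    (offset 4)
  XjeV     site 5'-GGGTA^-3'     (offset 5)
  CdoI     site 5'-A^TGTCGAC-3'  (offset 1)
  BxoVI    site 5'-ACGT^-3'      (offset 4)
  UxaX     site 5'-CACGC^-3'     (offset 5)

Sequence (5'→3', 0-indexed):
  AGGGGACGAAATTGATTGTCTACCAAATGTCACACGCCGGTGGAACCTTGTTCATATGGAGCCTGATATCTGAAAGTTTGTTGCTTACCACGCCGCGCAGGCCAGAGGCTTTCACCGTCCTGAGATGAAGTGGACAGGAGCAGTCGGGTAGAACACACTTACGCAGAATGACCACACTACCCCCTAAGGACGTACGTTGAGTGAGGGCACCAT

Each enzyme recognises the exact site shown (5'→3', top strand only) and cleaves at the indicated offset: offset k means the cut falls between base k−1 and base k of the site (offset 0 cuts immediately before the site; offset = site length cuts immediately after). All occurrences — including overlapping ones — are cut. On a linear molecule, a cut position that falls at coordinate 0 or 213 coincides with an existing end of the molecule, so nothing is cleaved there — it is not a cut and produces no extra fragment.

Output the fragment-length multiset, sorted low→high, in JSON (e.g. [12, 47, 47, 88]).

Site scan:
  QalII (TGCGTA, off=4): no sites
  XjeV GGGTA/5: at [145] ⇒ [150]
  CdoI (ATGTCGAC, off=1): no sites
  BxoVI ACGT/4: at [189, 193] ⇒ [193, 197]
  UxaX CACGC/5: at [32, 88] ⇒ [37, 93]

Pooled cuts: [37, 93, 150, 193, 197]

Fragments:
  [0,37): 37 bp
  [37,93): 56 bp
  [93,150): 57 bp
  [150,193): 43 bp
  [193,197): 4 bp
  [197,213): 16 bp

[4,16,37,43,56,57]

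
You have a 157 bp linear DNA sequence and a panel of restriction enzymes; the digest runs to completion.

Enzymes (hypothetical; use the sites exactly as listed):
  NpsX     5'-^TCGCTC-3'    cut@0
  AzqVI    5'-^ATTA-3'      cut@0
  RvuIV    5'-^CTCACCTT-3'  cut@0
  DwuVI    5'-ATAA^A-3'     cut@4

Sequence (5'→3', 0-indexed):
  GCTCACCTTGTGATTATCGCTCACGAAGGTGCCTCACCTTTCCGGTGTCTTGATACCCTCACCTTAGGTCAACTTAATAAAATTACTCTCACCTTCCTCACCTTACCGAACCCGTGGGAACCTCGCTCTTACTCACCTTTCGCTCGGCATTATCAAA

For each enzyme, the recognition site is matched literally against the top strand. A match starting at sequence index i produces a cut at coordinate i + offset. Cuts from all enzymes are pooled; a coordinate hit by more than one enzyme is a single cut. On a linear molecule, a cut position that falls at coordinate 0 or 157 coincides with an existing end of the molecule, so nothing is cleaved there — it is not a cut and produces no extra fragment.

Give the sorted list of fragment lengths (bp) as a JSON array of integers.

Per-enzyme occurrences:
  NpsX TCGCTC/0: at [16, 122, 139] ⇒ [16, 122, 139]
  AzqVI ATTA/0: at [12, 81, 148] ⇒ [12, 81, 148]
  RvuIV CTCACCTT/0: at [1, 32, 57, 87, 96, 131] ⇒ [1, 32, 57, 87, 96, 131]
  DwuVI ATAAA/4: at [76] ⇒ [80]

Pooled cuts: [1, 12, 16, 32, 57, 80, 81, 87, 96, 122, 131, 139, 148]

Fragment lengths:
  [0,1): 1 bp
  [1,12): 11 bp
  [12,16): 4 bp
  [16,32): 16 bp
  [32,57): 25 bp
  [57,80): 23 bp
  [80,81): 1 bp
  [81,87): 6 bp
  [87,96): 9 bp
  [96,122): 26 bp
  [122,131): 9 bp
  [131,139): 8 bp
  [139,148): 9 bp
  [148,157): 9 bp

[1,1,4,6,8,9,9,9,9,11,16,23,25,26]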